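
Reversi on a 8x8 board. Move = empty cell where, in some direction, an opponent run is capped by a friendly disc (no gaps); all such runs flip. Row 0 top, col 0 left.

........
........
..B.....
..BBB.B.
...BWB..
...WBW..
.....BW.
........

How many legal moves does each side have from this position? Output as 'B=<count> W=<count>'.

Answer: B=5 W=8

Derivation:
-- B to move --
(3,5): no bracket -> illegal
(4,2): no bracket -> illegal
(4,6): no bracket -> illegal
(5,2): flips 1 -> legal
(5,6): flips 1 -> legal
(5,7): no bracket -> illegal
(6,2): no bracket -> illegal
(6,3): flips 1 -> legal
(6,4): no bracket -> illegal
(6,7): flips 1 -> legal
(7,5): no bracket -> illegal
(7,6): no bracket -> illegal
(7,7): flips 3 -> legal
B mobility = 5
-- W to move --
(1,1): flips 2 -> legal
(1,2): no bracket -> illegal
(1,3): no bracket -> illegal
(2,1): no bracket -> illegal
(2,3): flips 2 -> legal
(2,4): flips 1 -> legal
(2,5): no bracket -> illegal
(2,6): no bracket -> illegal
(2,7): no bracket -> illegal
(3,1): no bracket -> illegal
(3,5): flips 1 -> legal
(3,7): no bracket -> illegal
(4,1): no bracket -> illegal
(4,2): flips 1 -> legal
(4,6): flips 1 -> legal
(4,7): no bracket -> illegal
(5,2): no bracket -> illegal
(5,6): no bracket -> illegal
(6,3): no bracket -> illegal
(6,4): flips 2 -> legal
(7,4): no bracket -> illegal
(7,5): flips 1 -> legal
(7,6): no bracket -> illegal
W mobility = 8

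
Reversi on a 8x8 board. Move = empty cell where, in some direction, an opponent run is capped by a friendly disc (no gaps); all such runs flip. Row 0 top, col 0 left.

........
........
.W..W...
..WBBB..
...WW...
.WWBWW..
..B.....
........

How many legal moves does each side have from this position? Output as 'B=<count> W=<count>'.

Answer: B=11 W=11

Derivation:
-- B to move --
(1,0): no bracket -> illegal
(1,1): no bracket -> illegal
(1,2): no bracket -> illegal
(1,3): flips 1 -> legal
(1,4): flips 1 -> legal
(1,5): flips 1 -> legal
(2,0): no bracket -> illegal
(2,2): no bracket -> illegal
(2,3): no bracket -> illegal
(2,5): no bracket -> illegal
(3,0): no bracket -> illegal
(3,1): flips 1 -> legal
(4,0): flips 1 -> legal
(4,1): no bracket -> illegal
(4,2): flips 1 -> legal
(4,5): no bracket -> illegal
(4,6): no bracket -> illegal
(5,0): flips 2 -> legal
(5,6): flips 2 -> legal
(6,0): no bracket -> illegal
(6,1): flips 2 -> legal
(6,3): no bracket -> illegal
(6,4): flips 2 -> legal
(6,5): no bracket -> illegal
(6,6): flips 2 -> legal
B mobility = 11
-- W to move --
(2,2): flips 1 -> legal
(2,3): flips 1 -> legal
(2,5): flips 1 -> legal
(2,6): flips 1 -> legal
(3,6): flips 3 -> legal
(4,2): flips 1 -> legal
(4,5): no bracket -> illegal
(4,6): flips 1 -> legal
(6,1): no bracket -> illegal
(6,3): flips 1 -> legal
(6,4): no bracket -> illegal
(7,1): flips 2 -> legal
(7,2): flips 1 -> legal
(7,3): flips 1 -> legal
W mobility = 11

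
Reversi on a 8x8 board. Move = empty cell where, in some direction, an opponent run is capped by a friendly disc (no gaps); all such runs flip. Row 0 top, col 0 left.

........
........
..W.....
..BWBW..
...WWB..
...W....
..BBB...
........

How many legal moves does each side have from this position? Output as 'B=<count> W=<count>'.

Answer: B=8 W=10

Derivation:
-- B to move --
(1,1): no bracket -> illegal
(1,2): flips 1 -> legal
(1,3): no bracket -> illegal
(2,1): no bracket -> illegal
(2,3): flips 3 -> legal
(2,4): no bracket -> illegal
(2,5): flips 1 -> legal
(2,6): flips 3 -> legal
(3,1): no bracket -> illegal
(3,6): flips 1 -> legal
(4,2): flips 3 -> legal
(4,6): no bracket -> illegal
(5,2): flips 1 -> legal
(5,4): flips 2 -> legal
(5,5): no bracket -> illegal
B mobility = 8
-- W to move --
(2,1): flips 1 -> legal
(2,3): no bracket -> illegal
(2,4): flips 1 -> legal
(2,5): flips 1 -> legal
(3,1): flips 1 -> legal
(3,6): no bracket -> illegal
(4,1): no bracket -> illegal
(4,2): flips 1 -> legal
(4,6): flips 1 -> legal
(5,1): no bracket -> illegal
(5,2): no bracket -> illegal
(5,4): no bracket -> illegal
(5,5): flips 1 -> legal
(5,6): no bracket -> illegal
(6,1): no bracket -> illegal
(6,5): no bracket -> illegal
(7,1): flips 1 -> legal
(7,2): no bracket -> illegal
(7,3): flips 1 -> legal
(7,4): no bracket -> illegal
(7,5): flips 1 -> legal
W mobility = 10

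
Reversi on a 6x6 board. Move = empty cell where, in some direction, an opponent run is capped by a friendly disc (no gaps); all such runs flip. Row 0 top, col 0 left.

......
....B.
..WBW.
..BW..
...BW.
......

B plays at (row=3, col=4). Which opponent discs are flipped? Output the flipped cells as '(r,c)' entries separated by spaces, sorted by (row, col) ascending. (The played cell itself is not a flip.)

Answer: (2,4) (3,3)

Derivation:
Dir NW: first cell 'B' (not opp) -> no flip
Dir N: opp run (2,4) capped by B -> flip
Dir NE: first cell '.' (not opp) -> no flip
Dir W: opp run (3,3) capped by B -> flip
Dir E: first cell '.' (not opp) -> no flip
Dir SW: first cell 'B' (not opp) -> no flip
Dir S: opp run (4,4), next='.' -> no flip
Dir SE: first cell '.' (not opp) -> no flip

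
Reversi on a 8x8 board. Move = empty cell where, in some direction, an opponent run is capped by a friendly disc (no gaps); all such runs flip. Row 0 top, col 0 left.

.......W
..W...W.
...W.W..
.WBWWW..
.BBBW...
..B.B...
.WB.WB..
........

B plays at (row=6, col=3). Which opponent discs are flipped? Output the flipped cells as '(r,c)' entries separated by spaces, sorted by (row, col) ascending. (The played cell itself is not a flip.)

Answer: (6,4)

Derivation:
Dir NW: first cell 'B' (not opp) -> no flip
Dir N: first cell '.' (not opp) -> no flip
Dir NE: first cell 'B' (not opp) -> no flip
Dir W: first cell 'B' (not opp) -> no flip
Dir E: opp run (6,4) capped by B -> flip
Dir SW: first cell '.' (not opp) -> no flip
Dir S: first cell '.' (not opp) -> no flip
Dir SE: first cell '.' (not opp) -> no flip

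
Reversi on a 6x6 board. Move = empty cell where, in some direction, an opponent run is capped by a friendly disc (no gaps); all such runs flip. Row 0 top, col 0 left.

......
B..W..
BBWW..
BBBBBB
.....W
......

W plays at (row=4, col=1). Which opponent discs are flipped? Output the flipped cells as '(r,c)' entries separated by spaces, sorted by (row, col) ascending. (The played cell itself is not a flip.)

Dir NW: opp run (3,0), next=edge -> no flip
Dir N: opp run (3,1) (2,1), next='.' -> no flip
Dir NE: opp run (3,2) capped by W -> flip
Dir W: first cell '.' (not opp) -> no flip
Dir E: first cell '.' (not opp) -> no flip
Dir SW: first cell '.' (not opp) -> no flip
Dir S: first cell '.' (not opp) -> no flip
Dir SE: first cell '.' (not opp) -> no flip

Answer: (3,2)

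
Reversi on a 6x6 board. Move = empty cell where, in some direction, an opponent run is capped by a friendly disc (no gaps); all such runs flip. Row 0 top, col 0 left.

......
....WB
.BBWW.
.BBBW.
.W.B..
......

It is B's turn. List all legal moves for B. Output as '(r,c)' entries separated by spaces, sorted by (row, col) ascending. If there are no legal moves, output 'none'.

(0,3): no bracket -> illegal
(0,4): no bracket -> illegal
(0,5): flips 2 -> legal
(1,2): no bracket -> illegal
(1,3): flips 2 -> legal
(2,5): flips 3 -> legal
(3,0): no bracket -> illegal
(3,5): flips 1 -> legal
(4,0): no bracket -> illegal
(4,2): no bracket -> illegal
(4,4): no bracket -> illegal
(4,5): no bracket -> illegal
(5,0): flips 1 -> legal
(5,1): flips 1 -> legal
(5,2): no bracket -> illegal

Answer: (0,5) (1,3) (2,5) (3,5) (5,0) (5,1)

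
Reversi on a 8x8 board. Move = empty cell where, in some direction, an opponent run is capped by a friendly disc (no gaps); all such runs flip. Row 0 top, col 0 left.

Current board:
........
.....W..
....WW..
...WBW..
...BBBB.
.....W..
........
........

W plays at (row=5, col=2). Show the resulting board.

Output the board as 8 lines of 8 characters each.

Answer: ........
.....W..
....WW..
...WWW..
...WBBB.
..W..W..
........
........

Derivation:
Place W at (5,2); scan 8 dirs for brackets.
Dir NW: first cell '.' (not opp) -> no flip
Dir N: first cell '.' (not opp) -> no flip
Dir NE: opp run (4,3) (3,4) capped by W -> flip
Dir W: first cell '.' (not opp) -> no flip
Dir E: first cell '.' (not opp) -> no flip
Dir SW: first cell '.' (not opp) -> no flip
Dir S: first cell '.' (not opp) -> no flip
Dir SE: first cell '.' (not opp) -> no flip
All flips: (3,4) (4,3)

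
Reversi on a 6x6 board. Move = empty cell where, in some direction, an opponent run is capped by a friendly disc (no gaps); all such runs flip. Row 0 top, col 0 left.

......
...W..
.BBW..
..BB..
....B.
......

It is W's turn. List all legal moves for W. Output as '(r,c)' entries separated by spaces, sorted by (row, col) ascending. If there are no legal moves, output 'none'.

(1,0): no bracket -> illegal
(1,1): no bracket -> illegal
(1,2): no bracket -> illegal
(2,0): flips 2 -> legal
(2,4): no bracket -> illegal
(3,0): no bracket -> illegal
(3,1): flips 1 -> legal
(3,4): no bracket -> illegal
(3,5): no bracket -> illegal
(4,1): flips 1 -> legal
(4,2): no bracket -> illegal
(4,3): flips 1 -> legal
(4,5): no bracket -> illegal
(5,3): no bracket -> illegal
(5,4): no bracket -> illegal
(5,5): no bracket -> illegal

Answer: (2,0) (3,1) (4,1) (4,3)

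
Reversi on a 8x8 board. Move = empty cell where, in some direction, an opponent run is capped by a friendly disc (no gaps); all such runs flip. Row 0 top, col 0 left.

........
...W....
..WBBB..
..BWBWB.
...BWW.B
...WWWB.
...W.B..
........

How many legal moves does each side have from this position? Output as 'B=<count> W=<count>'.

-- B to move --
(0,2): flips 1 -> legal
(0,3): flips 1 -> legal
(0,4): no bracket -> illegal
(1,1): no bracket -> illegal
(1,2): flips 1 -> legal
(1,4): no bracket -> illegal
(2,1): flips 1 -> legal
(2,6): no bracket -> illegal
(3,1): no bracket -> illegal
(4,2): flips 1 -> legal
(4,6): flips 3 -> legal
(5,2): flips 3 -> legal
(6,2): no bracket -> illegal
(6,4): flips 2 -> legal
(6,6): no bracket -> illegal
(7,2): flips 3 -> legal
(7,3): flips 2 -> legal
(7,4): no bracket -> illegal
B mobility = 10
-- W to move --
(1,2): flips 2 -> legal
(1,4): flips 2 -> legal
(1,5): flips 2 -> legal
(1,6): no bracket -> illegal
(2,1): flips 2 -> legal
(2,6): flips 3 -> legal
(2,7): flips 1 -> legal
(3,1): flips 1 -> legal
(3,7): flips 1 -> legal
(4,1): no bracket -> illegal
(4,2): flips 2 -> legal
(4,6): no bracket -> illegal
(5,2): no bracket -> illegal
(5,7): flips 1 -> legal
(6,4): no bracket -> illegal
(6,6): no bracket -> illegal
(6,7): flips 1 -> legal
(7,4): no bracket -> illegal
(7,5): flips 1 -> legal
(7,6): flips 1 -> legal
W mobility = 13

Answer: B=10 W=13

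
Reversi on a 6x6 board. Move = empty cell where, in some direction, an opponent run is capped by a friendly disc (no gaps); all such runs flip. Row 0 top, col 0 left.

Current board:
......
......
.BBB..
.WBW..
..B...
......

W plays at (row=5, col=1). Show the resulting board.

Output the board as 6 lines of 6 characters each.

Place W at (5,1); scan 8 dirs for brackets.
Dir NW: first cell '.' (not opp) -> no flip
Dir N: first cell '.' (not opp) -> no flip
Dir NE: opp run (4,2) capped by W -> flip
Dir W: first cell '.' (not opp) -> no flip
Dir E: first cell '.' (not opp) -> no flip
Dir SW: edge -> no flip
Dir S: edge -> no flip
Dir SE: edge -> no flip
All flips: (4,2)

Answer: ......
......
.BBB..
.WBW..
..W...
.W....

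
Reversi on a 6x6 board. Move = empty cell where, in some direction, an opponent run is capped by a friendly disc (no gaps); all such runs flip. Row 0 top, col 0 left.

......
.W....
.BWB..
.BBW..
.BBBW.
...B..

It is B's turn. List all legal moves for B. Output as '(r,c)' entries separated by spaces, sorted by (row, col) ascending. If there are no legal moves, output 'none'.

Answer: (0,1) (1,2) (1,3) (2,4) (3,4) (3,5) (4,5)

Derivation:
(0,0): no bracket -> illegal
(0,1): flips 1 -> legal
(0,2): no bracket -> illegal
(1,0): no bracket -> illegal
(1,2): flips 1 -> legal
(1,3): flips 1 -> legal
(2,0): no bracket -> illegal
(2,4): flips 1 -> legal
(3,4): flips 1 -> legal
(3,5): flips 1 -> legal
(4,5): flips 1 -> legal
(5,4): no bracket -> illegal
(5,5): no bracket -> illegal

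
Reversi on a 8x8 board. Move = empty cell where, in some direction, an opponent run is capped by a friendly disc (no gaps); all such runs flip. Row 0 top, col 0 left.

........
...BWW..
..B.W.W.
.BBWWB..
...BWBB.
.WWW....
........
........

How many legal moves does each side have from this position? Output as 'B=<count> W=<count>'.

-- B to move --
(0,3): no bracket -> illegal
(0,4): no bracket -> illegal
(0,5): no bracket -> illegal
(0,6): no bracket -> illegal
(1,6): flips 2 -> legal
(1,7): flips 1 -> legal
(2,3): flips 2 -> legal
(2,5): flips 1 -> legal
(2,7): no bracket -> illegal
(3,6): no bracket -> illegal
(3,7): no bracket -> illegal
(4,0): no bracket -> illegal
(4,1): no bracket -> illegal
(4,2): no bracket -> illegal
(5,0): no bracket -> illegal
(5,4): no bracket -> illegal
(5,5): flips 2 -> legal
(6,0): no bracket -> illegal
(6,1): flips 1 -> legal
(6,2): flips 2 -> legal
(6,3): flips 1 -> legal
(6,4): no bracket -> illegal
B mobility = 8
-- W to move --
(0,2): flips 1 -> legal
(0,3): no bracket -> illegal
(0,4): no bracket -> illegal
(1,1): flips 1 -> legal
(1,2): flips 1 -> legal
(2,0): no bracket -> illegal
(2,1): no bracket -> illegal
(2,3): no bracket -> illegal
(2,5): no bracket -> illegal
(3,0): flips 2 -> legal
(3,6): flips 1 -> legal
(3,7): no bracket -> illegal
(4,0): no bracket -> illegal
(4,1): no bracket -> illegal
(4,2): flips 1 -> legal
(4,7): flips 2 -> legal
(5,4): no bracket -> illegal
(5,5): no bracket -> illegal
(5,6): flips 1 -> legal
(5,7): flips 2 -> legal
W mobility = 9

Answer: B=8 W=9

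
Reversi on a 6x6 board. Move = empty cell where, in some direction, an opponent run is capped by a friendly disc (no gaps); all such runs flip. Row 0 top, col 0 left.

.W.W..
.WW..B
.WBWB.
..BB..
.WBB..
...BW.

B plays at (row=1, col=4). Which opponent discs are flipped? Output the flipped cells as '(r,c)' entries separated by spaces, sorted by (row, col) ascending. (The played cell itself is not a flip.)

Answer: (2,3)

Derivation:
Dir NW: opp run (0,3), next=edge -> no flip
Dir N: first cell '.' (not opp) -> no flip
Dir NE: first cell '.' (not opp) -> no flip
Dir W: first cell '.' (not opp) -> no flip
Dir E: first cell 'B' (not opp) -> no flip
Dir SW: opp run (2,3) capped by B -> flip
Dir S: first cell 'B' (not opp) -> no flip
Dir SE: first cell '.' (not opp) -> no flip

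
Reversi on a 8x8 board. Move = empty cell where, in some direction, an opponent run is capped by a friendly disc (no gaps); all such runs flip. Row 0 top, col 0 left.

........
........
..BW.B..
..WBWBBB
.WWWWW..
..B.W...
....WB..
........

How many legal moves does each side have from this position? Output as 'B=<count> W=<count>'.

-- B to move --
(1,2): no bracket -> illegal
(1,3): flips 1 -> legal
(1,4): no bracket -> illegal
(2,1): flips 3 -> legal
(2,4): flips 1 -> legal
(3,0): flips 1 -> legal
(3,1): flips 1 -> legal
(4,0): no bracket -> illegal
(4,6): no bracket -> illegal
(5,0): no bracket -> illegal
(5,1): flips 1 -> legal
(5,3): flips 2 -> legal
(5,5): flips 2 -> legal
(5,6): no bracket -> illegal
(6,3): flips 3 -> legal
(7,3): no bracket -> illegal
(7,4): no bracket -> illegal
(7,5): no bracket -> illegal
B mobility = 9
-- W to move --
(1,1): flips 2 -> legal
(1,2): flips 1 -> legal
(1,3): no bracket -> illegal
(1,4): no bracket -> illegal
(1,5): flips 2 -> legal
(1,6): flips 1 -> legal
(2,1): flips 1 -> legal
(2,4): flips 1 -> legal
(2,6): flips 1 -> legal
(2,7): flips 1 -> legal
(3,1): no bracket -> illegal
(4,6): no bracket -> illegal
(4,7): no bracket -> illegal
(5,1): no bracket -> illegal
(5,3): no bracket -> illegal
(5,5): no bracket -> illegal
(5,6): no bracket -> illegal
(6,1): flips 1 -> legal
(6,2): flips 1 -> legal
(6,3): flips 1 -> legal
(6,6): flips 1 -> legal
(7,4): no bracket -> illegal
(7,5): no bracket -> illegal
(7,6): flips 1 -> legal
W mobility = 13

Answer: B=9 W=13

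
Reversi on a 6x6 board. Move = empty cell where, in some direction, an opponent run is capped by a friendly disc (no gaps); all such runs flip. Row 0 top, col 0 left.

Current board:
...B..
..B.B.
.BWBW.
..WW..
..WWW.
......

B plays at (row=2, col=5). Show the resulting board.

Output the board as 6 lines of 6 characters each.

Place B at (2,5); scan 8 dirs for brackets.
Dir NW: first cell 'B' (not opp) -> no flip
Dir N: first cell '.' (not opp) -> no flip
Dir NE: edge -> no flip
Dir W: opp run (2,4) capped by B -> flip
Dir E: edge -> no flip
Dir SW: first cell '.' (not opp) -> no flip
Dir S: first cell '.' (not opp) -> no flip
Dir SE: edge -> no flip
All flips: (2,4)

Answer: ...B..
..B.B.
.BWBBB
..WW..
..WWW.
......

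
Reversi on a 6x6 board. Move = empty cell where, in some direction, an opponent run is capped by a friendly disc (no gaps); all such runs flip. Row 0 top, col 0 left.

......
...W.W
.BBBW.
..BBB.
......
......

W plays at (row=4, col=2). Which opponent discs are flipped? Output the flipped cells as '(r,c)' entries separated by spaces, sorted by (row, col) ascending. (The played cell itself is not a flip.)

Dir NW: first cell '.' (not opp) -> no flip
Dir N: opp run (3,2) (2,2), next='.' -> no flip
Dir NE: opp run (3,3) capped by W -> flip
Dir W: first cell '.' (not opp) -> no flip
Dir E: first cell '.' (not opp) -> no flip
Dir SW: first cell '.' (not opp) -> no flip
Dir S: first cell '.' (not opp) -> no flip
Dir SE: first cell '.' (not opp) -> no flip

Answer: (3,3)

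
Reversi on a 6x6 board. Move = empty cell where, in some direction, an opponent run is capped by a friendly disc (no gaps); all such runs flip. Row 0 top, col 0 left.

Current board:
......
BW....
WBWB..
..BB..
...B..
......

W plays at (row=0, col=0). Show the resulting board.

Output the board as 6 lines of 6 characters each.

Answer: W.....
WW....
WBWB..
..BB..
...B..
......

Derivation:
Place W at (0,0); scan 8 dirs for brackets.
Dir NW: edge -> no flip
Dir N: edge -> no flip
Dir NE: edge -> no flip
Dir W: edge -> no flip
Dir E: first cell '.' (not opp) -> no flip
Dir SW: edge -> no flip
Dir S: opp run (1,0) capped by W -> flip
Dir SE: first cell 'W' (not opp) -> no flip
All flips: (1,0)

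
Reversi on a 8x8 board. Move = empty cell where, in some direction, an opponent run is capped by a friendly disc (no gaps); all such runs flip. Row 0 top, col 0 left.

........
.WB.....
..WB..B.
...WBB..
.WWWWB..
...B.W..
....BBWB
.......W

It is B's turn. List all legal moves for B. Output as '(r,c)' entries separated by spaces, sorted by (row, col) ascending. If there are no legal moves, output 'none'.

(0,0): no bracket -> illegal
(0,1): no bracket -> illegal
(0,2): no bracket -> illegal
(1,0): flips 1 -> legal
(1,3): no bracket -> illegal
(2,0): no bracket -> illegal
(2,1): flips 1 -> legal
(2,4): no bracket -> illegal
(3,0): no bracket -> illegal
(3,1): flips 1 -> legal
(3,2): flips 2 -> legal
(4,0): flips 4 -> legal
(4,6): flips 1 -> legal
(5,0): no bracket -> illegal
(5,1): no bracket -> illegal
(5,2): flips 1 -> legal
(5,4): flips 1 -> legal
(5,6): no bracket -> illegal
(5,7): no bracket -> illegal
(7,5): no bracket -> illegal
(7,6): no bracket -> illegal

Answer: (1,0) (2,1) (3,1) (3,2) (4,0) (4,6) (5,2) (5,4)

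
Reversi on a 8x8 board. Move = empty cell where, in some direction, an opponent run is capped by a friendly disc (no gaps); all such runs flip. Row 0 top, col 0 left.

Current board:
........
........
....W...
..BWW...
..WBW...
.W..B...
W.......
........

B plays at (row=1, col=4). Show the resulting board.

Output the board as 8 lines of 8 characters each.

Answer: ........
....B...
....B...
..BWB...
..WBB...
.W..B...
W.......
........

Derivation:
Place B at (1,4); scan 8 dirs for brackets.
Dir NW: first cell '.' (not opp) -> no flip
Dir N: first cell '.' (not opp) -> no flip
Dir NE: first cell '.' (not opp) -> no flip
Dir W: first cell '.' (not opp) -> no flip
Dir E: first cell '.' (not opp) -> no flip
Dir SW: first cell '.' (not opp) -> no flip
Dir S: opp run (2,4) (3,4) (4,4) capped by B -> flip
Dir SE: first cell '.' (not opp) -> no flip
All flips: (2,4) (3,4) (4,4)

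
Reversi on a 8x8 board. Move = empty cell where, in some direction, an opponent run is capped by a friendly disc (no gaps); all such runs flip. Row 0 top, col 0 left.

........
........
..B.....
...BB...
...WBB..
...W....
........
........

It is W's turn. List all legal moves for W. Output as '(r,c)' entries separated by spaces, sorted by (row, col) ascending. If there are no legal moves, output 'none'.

Answer: (2,3) (2,5) (3,5) (4,6)

Derivation:
(1,1): no bracket -> illegal
(1,2): no bracket -> illegal
(1,3): no bracket -> illegal
(2,1): no bracket -> illegal
(2,3): flips 1 -> legal
(2,4): no bracket -> illegal
(2,5): flips 1 -> legal
(3,1): no bracket -> illegal
(3,2): no bracket -> illegal
(3,5): flips 1 -> legal
(3,6): no bracket -> illegal
(4,2): no bracket -> illegal
(4,6): flips 2 -> legal
(5,4): no bracket -> illegal
(5,5): no bracket -> illegal
(5,6): no bracket -> illegal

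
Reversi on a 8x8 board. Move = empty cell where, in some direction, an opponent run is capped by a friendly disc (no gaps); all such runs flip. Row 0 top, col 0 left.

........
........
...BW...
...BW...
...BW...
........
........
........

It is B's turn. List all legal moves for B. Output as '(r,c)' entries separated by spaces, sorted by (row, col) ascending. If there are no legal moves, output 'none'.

(1,3): no bracket -> illegal
(1,4): no bracket -> illegal
(1,5): flips 1 -> legal
(2,5): flips 2 -> legal
(3,5): flips 1 -> legal
(4,5): flips 2 -> legal
(5,3): no bracket -> illegal
(5,4): no bracket -> illegal
(5,5): flips 1 -> legal

Answer: (1,5) (2,5) (3,5) (4,5) (5,5)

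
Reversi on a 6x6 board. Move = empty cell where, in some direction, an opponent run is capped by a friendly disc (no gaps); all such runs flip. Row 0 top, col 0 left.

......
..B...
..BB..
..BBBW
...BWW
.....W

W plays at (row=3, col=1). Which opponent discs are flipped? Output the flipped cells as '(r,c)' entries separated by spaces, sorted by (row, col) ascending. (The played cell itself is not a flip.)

Answer: (3,2) (3,3) (3,4)

Derivation:
Dir NW: first cell '.' (not opp) -> no flip
Dir N: first cell '.' (not opp) -> no flip
Dir NE: opp run (2,2), next='.' -> no flip
Dir W: first cell '.' (not opp) -> no flip
Dir E: opp run (3,2) (3,3) (3,4) capped by W -> flip
Dir SW: first cell '.' (not opp) -> no flip
Dir S: first cell '.' (not opp) -> no flip
Dir SE: first cell '.' (not opp) -> no flip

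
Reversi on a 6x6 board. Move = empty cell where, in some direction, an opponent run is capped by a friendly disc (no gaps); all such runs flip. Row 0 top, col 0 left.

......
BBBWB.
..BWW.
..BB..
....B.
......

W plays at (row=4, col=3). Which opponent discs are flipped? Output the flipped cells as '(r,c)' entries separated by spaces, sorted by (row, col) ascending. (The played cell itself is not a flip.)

Answer: (3,3)

Derivation:
Dir NW: opp run (3,2), next='.' -> no flip
Dir N: opp run (3,3) capped by W -> flip
Dir NE: first cell '.' (not opp) -> no flip
Dir W: first cell '.' (not opp) -> no flip
Dir E: opp run (4,4), next='.' -> no flip
Dir SW: first cell '.' (not opp) -> no flip
Dir S: first cell '.' (not opp) -> no flip
Dir SE: first cell '.' (not opp) -> no flip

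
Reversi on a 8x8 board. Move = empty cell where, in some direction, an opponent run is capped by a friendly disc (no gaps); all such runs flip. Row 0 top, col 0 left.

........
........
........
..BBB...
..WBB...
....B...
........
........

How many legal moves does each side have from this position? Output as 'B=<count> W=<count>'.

Answer: B=3 W=3

Derivation:
-- B to move --
(3,1): no bracket -> illegal
(4,1): flips 1 -> legal
(5,1): flips 1 -> legal
(5,2): flips 1 -> legal
(5,3): no bracket -> illegal
B mobility = 3
-- W to move --
(2,1): no bracket -> illegal
(2,2): flips 1 -> legal
(2,3): no bracket -> illegal
(2,4): flips 1 -> legal
(2,5): no bracket -> illegal
(3,1): no bracket -> illegal
(3,5): no bracket -> illegal
(4,1): no bracket -> illegal
(4,5): flips 2 -> legal
(5,2): no bracket -> illegal
(5,3): no bracket -> illegal
(5,5): no bracket -> illegal
(6,3): no bracket -> illegal
(6,4): no bracket -> illegal
(6,5): no bracket -> illegal
W mobility = 3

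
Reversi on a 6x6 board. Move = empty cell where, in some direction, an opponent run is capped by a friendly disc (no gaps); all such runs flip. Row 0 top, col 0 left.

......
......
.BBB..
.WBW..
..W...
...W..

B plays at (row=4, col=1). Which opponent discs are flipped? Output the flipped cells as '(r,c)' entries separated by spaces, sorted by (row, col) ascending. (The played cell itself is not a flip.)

Answer: (3,1)

Derivation:
Dir NW: first cell '.' (not opp) -> no flip
Dir N: opp run (3,1) capped by B -> flip
Dir NE: first cell 'B' (not opp) -> no flip
Dir W: first cell '.' (not opp) -> no flip
Dir E: opp run (4,2), next='.' -> no flip
Dir SW: first cell '.' (not opp) -> no flip
Dir S: first cell '.' (not opp) -> no flip
Dir SE: first cell '.' (not opp) -> no flip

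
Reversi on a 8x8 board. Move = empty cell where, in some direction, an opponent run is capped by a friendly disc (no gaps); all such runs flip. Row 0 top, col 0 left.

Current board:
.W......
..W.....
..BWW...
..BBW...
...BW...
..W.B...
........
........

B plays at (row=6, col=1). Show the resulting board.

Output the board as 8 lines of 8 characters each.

Place B at (6,1); scan 8 dirs for brackets.
Dir NW: first cell '.' (not opp) -> no flip
Dir N: first cell '.' (not opp) -> no flip
Dir NE: opp run (5,2) capped by B -> flip
Dir W: first cell '.' (not opp) -> no flip
Dir E: first cell '.' (not opp) -> no flip
Dir SW: first cell '.' (not opp) -> no flip
Dir S: first cell '.' (not opp) -> no flip
Dir SE: first cell '.' (not opp) -> no flip
All flips: (5,2)

Answer: .W......
..W.....
..BWW...
..BBW...
...BW...
..B.B...
.B......
........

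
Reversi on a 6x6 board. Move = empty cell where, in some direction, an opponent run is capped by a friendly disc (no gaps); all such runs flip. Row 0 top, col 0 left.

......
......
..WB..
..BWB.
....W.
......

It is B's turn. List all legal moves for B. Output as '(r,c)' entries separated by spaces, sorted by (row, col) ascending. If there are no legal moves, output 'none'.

(1,1): no bracket -> illegal
(1,2): flips 1 -> legal
(1,3): no bracket -> illegal
(2,1): flips 1 -> legal
(2,4): no bracket -> illegal
(3,1): no bracket -> illegal
(3,5): no bracket -> illegal
(4,2): no bracket -> illegal
(4,3): flips 1 -> legal
(4,5): no bracket -> illegal
(5,3): no bracket -> illegal
(5,4): flips 1 -> legal
(5,5): no bracket -> illegal

Answer: (1,2) (2,1) (4,3) (5,4)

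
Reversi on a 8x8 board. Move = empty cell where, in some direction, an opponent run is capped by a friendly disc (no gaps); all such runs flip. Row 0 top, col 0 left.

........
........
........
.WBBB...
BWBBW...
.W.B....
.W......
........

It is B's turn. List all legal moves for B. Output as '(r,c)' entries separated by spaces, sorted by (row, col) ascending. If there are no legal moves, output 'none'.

(2,0): flips 1 -> legal
(2,1): no bracket -> illegal
(2,2): flips 1 -> legal
(3,0): flips 1 -> legal
(3,5): flips 1 -> legal
(4,5): flips 1 -> legal
(5,0): flips 1 -> legal
(5,2): no bracket -> illegal
(5,4): flips 1 -> legal
(5,5): flips 1 -> legal
(6,0): flips 1 -> legal
(6,2): flips 1 -> legal
(7,0): no bracket -> illegal
(7,1): no bracket -> illegal
(7,2): no bracket -> illegal

Answer: (2,0) (2,2) (3,0) (3,5) (4,5) (5,0) (5,4) (5,5) (6,0) (6,2)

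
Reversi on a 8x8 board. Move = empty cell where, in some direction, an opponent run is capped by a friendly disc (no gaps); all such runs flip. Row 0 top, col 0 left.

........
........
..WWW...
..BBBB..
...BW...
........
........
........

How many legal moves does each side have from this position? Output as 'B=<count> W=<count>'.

Answer: B=9 W=6

Derivation:
-- B to move --
(1,1): flips 1 -> legal
(1,2): flips 2 -> legal
(1,3): flips 2 -> legal
(1,4): flips 2 -> legal
(1,5): flips 1 -> legal
(2,1): no bracket -> illegal
(2,5): no bracket -> illegal
(3,1): no bracket -> illegal
(4,5): flips 1 -> legal
(5,3): flips 1 -> legal
(5,4): flips 1 -> legal
(5,5): flips 1 -> legal
B mobility = 9
-- W to move --
(2,1): no bracket -> illegal
(2,5): no bracket -> illegal
(2,6): flips 1 -> legal
(3,1): no bracket -> illegal
(3,6): no bracket -> illegal
(4,1): flips 1 -> legal
(4,2): flips 3 -> legal
(4,5): flips 1 -> legal
(4,6): flips 1 -> legal
(5,2): no bracket -> illegal
(5,3): flips 2 -> legal
(5,4): no bracket -> illegal
W mobility = 6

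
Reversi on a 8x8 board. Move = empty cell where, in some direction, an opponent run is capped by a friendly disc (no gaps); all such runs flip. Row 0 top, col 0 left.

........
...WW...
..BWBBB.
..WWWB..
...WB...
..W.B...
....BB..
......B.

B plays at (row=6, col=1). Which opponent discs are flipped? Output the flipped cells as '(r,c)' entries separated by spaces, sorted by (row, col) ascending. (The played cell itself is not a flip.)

Answer: (3,4) (4,3) (5,2)

Derivation:
Dir NW: first cell '.' (not opp) -> no flip
Dir N: first cell '.' (not opp) -> no flip
Dir NE: opp run (5,2) (4,3) (3,4) capped by B -> flip
Dir W: first cell '.' (not opp) -> no flip
Dir E: first cell '.' (not opp) -> no flip
Dir SW: first cell '.' (not opp) -> no flip
Dir S: first cell '.' (not opp) -> no flip
Dir SE: first cell '.' (not opp) -> no flip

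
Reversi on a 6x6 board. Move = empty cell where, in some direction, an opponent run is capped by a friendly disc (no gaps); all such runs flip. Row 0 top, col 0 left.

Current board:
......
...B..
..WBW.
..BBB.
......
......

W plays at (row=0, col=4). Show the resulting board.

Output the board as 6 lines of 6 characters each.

Place W at (0,4); scan 8 dirs for brackets.
Dir NW: edge -> no flip
Dir N: edge -> no flip
Dir NE: edge -> no flip
Dir W: first cell '.' (not opp) -> no flip
Dir E: first cell '.' (not opp) -> no flip
Dir SW: opp run (1,3) capped by W -> flip
Dir S: first cell '.' (not opp) -> no flip
Dir SE: first cell '.' (not opp) -> no flip
All flips: (1,3)

Answer: ....W.
...W..
..WBW.
..BBB.
......
......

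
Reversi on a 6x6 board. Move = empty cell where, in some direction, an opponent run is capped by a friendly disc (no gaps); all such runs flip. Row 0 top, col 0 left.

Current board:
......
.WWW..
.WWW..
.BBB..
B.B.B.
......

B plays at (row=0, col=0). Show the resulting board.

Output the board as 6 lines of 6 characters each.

Place B at (0,0); scan 8 dirs for brackets.
Dir NW: edge -> no flip
Dir N: edge -> no flip
Dir NE: edge -> no flip
Dir W: edge -> no flip
Dir E: first cell '.' (not opp) -> no flip
Dir SW: edge -> no flip
Dir S: first cell '.' (not opp) -> no flip
Dir SE: opp run (1,1) (2,2) capped by B -> flip
All flips: (1,1) (2,2)

Answer: B.....
.BWW..
.WBW..
.BBB..
B.B.B.
......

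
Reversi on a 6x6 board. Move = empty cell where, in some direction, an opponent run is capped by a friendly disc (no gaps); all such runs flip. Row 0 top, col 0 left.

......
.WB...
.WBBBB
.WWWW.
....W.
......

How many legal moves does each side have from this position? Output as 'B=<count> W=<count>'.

Answer: B=11 W=6

Derivation:
-- B to move --
(0,0): flips 1 -> legal
(0,1): no bracket -> illegal
(0,2): no bracket -> illegal
(1,0): flips 1 -> legal
(2,0): flips 1 -> legal
(3,0): flips 1 -> legal
(3,5): no bracket -> illegal
(4,0): flips 1 -> legal
(4,1): flips 1 -> legal
(4,2): flips 2 -> legal
(4,3): flips 2 -> legal
(4,5): flips 1 -> legal
(5,3): no bracket -> illegal
(5,4): flips 2 -> legal
(5,5): flips 2 -> legal
B mobility = 11
-- W to move --
(0,1): flips 2 -> legal
(0,2): flips 2 -> legal
(0,3): flips 1 -> legal
(1,3): flips 3 -> legal
(1,4): flips 2 -> legal
(1,5): flips 1 -> legal
(3,5): no bracket -> illegal
W mobility = 6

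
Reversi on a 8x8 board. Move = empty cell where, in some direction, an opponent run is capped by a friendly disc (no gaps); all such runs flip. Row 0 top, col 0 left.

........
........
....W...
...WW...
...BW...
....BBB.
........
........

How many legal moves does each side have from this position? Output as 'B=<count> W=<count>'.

Answer: B=5 W=5

Derivation:
-- B to move --
(1,3): no bracket -> illegal
(1,4): flips 3 -> legal
(1,5): no bracket -> illegal
(2,2): flips 2 -> legal
(2,3): flips 1 -> legal
(2,5): flips 1 -> legal
(3,2): no bracket -> illegal
(3,5): no bracket -> illegal
(4,2): no bracket -> illegal
(4,5): flips 1 -> legal
(5,3): no bracket -> illegal
B mobility = 5
-- W to move --
(3,2): no bracket -> illegal
(4,2): flips 1 -> legal
(4,5): no bracket -> illegal
(4,6): no bracket -> illegal
(4,7): no bracket -> illegal
(5,2): flips 1 -> legal
(5,3): flips 1 -> legal
(5,7): no bracket -> illegal
(6,3): no bracket -> illegal
(6,4): flips 1 -> legal
(6,5): no bracket -> illegal
(6,6): flips 1 -> legal
(6,7): no bracket -> illegal
W mobility = 5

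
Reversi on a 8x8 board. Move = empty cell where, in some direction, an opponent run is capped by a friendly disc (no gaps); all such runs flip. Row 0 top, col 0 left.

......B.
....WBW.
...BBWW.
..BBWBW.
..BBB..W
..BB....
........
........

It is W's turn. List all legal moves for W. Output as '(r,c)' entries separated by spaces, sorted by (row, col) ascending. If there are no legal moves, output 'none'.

Answer: (0,4) (0,5) (1,2) (2,2) (3,1) (4,1) (4,5) (5,4) (6,1) (6,2)

Derivation:
(0,4): flips 1 -> legal
(0,5): flips 1 -> legal
(0,7): no bracket -> illegal
(1,2): flips 1 -> legal
(1,3): no bracket -> illegal
(1,7): no bracket -> illegal
(2,1): no bracket -> illegal
(2,2): flips 2 -> legal
(3,1): flips 2 -> legal
(4,1): flips 2 -> legal
(4,5): flips 1 -> legal
(4,6): no bracket -> illegal
(5,1): no bracket -> illegal
(5,4): flips 1 -> legal
(5,5): no bracket -> illegal
(6,1): flips 2 -> legal
(6,2): flips 3 -> legal
(6,3): no bracket -> illegal
(6,4): no bracket -> illegal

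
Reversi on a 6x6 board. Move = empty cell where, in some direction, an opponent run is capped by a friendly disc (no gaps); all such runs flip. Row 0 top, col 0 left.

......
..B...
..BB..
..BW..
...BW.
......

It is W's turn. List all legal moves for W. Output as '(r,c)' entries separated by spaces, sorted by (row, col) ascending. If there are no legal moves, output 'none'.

(0,1): no bracket -> illegal
(0,2): no bracket -> illegal
(0,3): no bracket -> illegal
(1,1): flips 1 -> legal
(1,3): flips 1 -> legal
(1,4): no bracket -> illegal
(2,1): no bracket -> illegal
(2,4): no bracket -> illegal
(3,1): flips 1 -> legal
(3,4): no bracket -> illegal
(4,1): no bracket -> illegal
(4,2): flips 1 -> legal
(5,2): no bracket -> illegal
(5,3): flips 1 -> legal
(5,4): no bracket -> illegal

Answer: (1,1) (1,3) (3,1) (4,2) (5,3)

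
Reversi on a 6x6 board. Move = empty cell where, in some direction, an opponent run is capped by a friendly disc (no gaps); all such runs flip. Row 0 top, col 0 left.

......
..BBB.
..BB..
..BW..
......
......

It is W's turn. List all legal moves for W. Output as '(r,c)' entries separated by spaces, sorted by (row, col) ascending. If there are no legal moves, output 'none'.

Answer: (0,3) (1,1) (3,1)

Derivation:
(0,1): no bracket -> illegal
(0,2): no bracket -> illegal
(0,3): flips 2 -> legal
(0,4): no bracket -> illegal
(0,5): no bracket -> illegal
(1,1): flips 1 -> legal
(1,5): no bracket -> illegal
(2,1): no bracket -> illegal
(2,4): no bracket -> illegal
(2,5): no bracket -> illegal
(3,1): flips 1 -> legal
(3,4): no bracket -> illegal
(4,1): no bracket -> illegal
(4,2): no bracket -> illegal
(4,3): no bracket -> illegal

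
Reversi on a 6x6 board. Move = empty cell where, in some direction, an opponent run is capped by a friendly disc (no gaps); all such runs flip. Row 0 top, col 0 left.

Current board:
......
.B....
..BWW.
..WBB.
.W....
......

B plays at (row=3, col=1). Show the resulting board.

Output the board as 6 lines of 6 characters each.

Place B at (3,1); scan 8 dirs for brackets.
Dir NW: first cell '.' (not opp) -> no flip
Dir N: first cell '.' (not opp) -> no flip
Dir NE: first cell 'B' (not opp) -> no flip
Dir W: first cell '.' (not opp) -> no flip
Dir E: opp run (3,2) capped by B -> flip
Dir SW: first cell '.' (not opp) -> no flip
Dir S: opp run (4,1), next='.' -> no flip
Dir SE: first cell '.' (not opp) -> no flip
All flips: (3,2)

Answer: ......
.B....
..BWW.
.BBBB.
.W....
......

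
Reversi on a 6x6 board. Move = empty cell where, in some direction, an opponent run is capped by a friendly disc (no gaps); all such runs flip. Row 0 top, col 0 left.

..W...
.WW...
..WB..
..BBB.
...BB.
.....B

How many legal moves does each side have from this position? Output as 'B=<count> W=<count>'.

-- B to move --
(0,0): flips 2 -> legal
(0,1): flips 1 -> legal
(0,3): no bracket -> illegal
(1,0): no bracket -> illegal
(1,3): no bracket -> illegal
(2,0): no bracket -> illegal
(2,1): flips 1 -> legal
(3,1): no bracket -> illegal
B mobility = 3
-- W to move --
(1,3): no bracket -> illegal
(1,4): no bracket -> illegal
(2,1): no bracket -> illegal
(2,4): flips 1 -> legal
(2,5): no bracket -> illegal
(3,1): no bracket -> illegal
(3,5): no bracket -> illegal
(4,1): no bracket -> illegal
(4,2): flips 1 -> legal
(4,5): flips 2 -> legal
(5,2): no bracket -> illegal
(5,3): no bracket -> illegal
(5,4): no bracket -> illegal
W mobility = 3

Answer: B=3 W=3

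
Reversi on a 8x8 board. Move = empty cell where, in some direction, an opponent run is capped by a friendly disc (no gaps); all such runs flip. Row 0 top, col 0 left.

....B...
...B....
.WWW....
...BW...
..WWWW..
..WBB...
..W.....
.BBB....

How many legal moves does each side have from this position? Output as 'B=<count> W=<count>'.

-- B to move --
(1,0): no bracket -> illegal
(1,1): flips 1 -> legal
(1,2): no bracket -> illegal
(1,4): no bracket -> illegal
(2,0): no bracket -> illegal
(2,4): flips 2 -> legal
(2,5): no bracket -> illegal
(3,0): no bracket -> illegal
(3,1): flips 2 -> legal
(3,2): flips 4 -> legal
(3,5): flips 2 -> legal
(3,6): flips 1 -> legal
(4,1): no bracket -> illegal
(4,6): no bracket -> illegal
(5,1): flips 3 -> legal
(5,5): flips 1 -> legal
(5,6): no bracket -> illegal
(6,1): no bracket -> illegal
(6,3): no bracket -> illegal
B mobility = 8
-- W to move --
(0,2): no bracket -> illegal
(0,3): flips 1 -> legal
(0,5): no bracket -> illegal
(1,2): no bracket -> illegal
(1,4): no bracket -> illegal
(1,5): no bracket -> illegal
(2,4): flips 1 -> legal
(3,2): flips 1 -> legal
(5,5): flips 2 -> legal
(6,0): no bracket -> illegal
(6,1): no bracket -> illegal
(6,3): flips 2 -> legal
(6,4): flips 2 -> legal
(6,5): flips 1 -> legal
(7,0): no bracket -> illegal
(7,4): no bracket -> illegal
W mobility = 7

Answer: B=8 W=7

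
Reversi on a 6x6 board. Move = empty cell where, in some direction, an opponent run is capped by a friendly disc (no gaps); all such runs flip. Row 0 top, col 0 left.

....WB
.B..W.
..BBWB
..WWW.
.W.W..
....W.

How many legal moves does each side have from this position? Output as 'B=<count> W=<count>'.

Answer: B=7 W=4

Derivation:
-- B to move --
(0,3): flips 2 -> legal
(1,3): no bracket -> illegal
(1,5): no bracket -> illegal
(2,1): no bracket -> illegal
(3,0): no bracket -> illegal
(3,1): no bracket -> illegal
(3,5): no bracket -> illegal
(4,0): no bracket -> illegal
(4,2): flips 1 -> legal
(4,4): flips 1 -> legal
(4,5): flips 1 -> legal
(5,0): flips 2 -> legal
(5,1): no bracket -> illegal
(5,2): flips 2 -> legal
(5,3): flips 2 -> legal
(5,5): no bracket -> illegal
B mobility = 7
-- W to move --
(0,0): flips 2 -> legal
(0,1): no bracket -> illegal
(0,2): no bracket -> illegal
(1,0): no bracket -> illegal
(1,2): flips 2 -> legal
(1,3): flips 1 -> legal
(1,5): no bracket -> illegal
(2,0): no bracket -> illegal
(2,1): flips 2 -> legal
(3,1): no bracket -> illegal
(3,5): no bracket -> illegal
W mobility = 4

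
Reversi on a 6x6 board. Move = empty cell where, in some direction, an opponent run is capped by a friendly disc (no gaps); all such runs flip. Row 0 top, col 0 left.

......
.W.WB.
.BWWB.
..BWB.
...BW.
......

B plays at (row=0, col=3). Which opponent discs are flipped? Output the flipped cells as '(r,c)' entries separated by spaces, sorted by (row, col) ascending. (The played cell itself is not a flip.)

Answer: (1,3) (2,3) (3,3)

Derivation:
Dir NW: edge -> no flip
Dir N: edge -> no flip
Dir NE: edge -> no flip
Dir W: first cell '.' (not opp) -> no flip
Dir E: first cell '.' (not opp) -> no flip
Dir SW: first cell '.' (not opp) -> no flip
Dir S: opp run (1,3) (2,3) (3,3) capped by B -> flip
Dir SE: first cell 'B' (not opp) -> no flip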